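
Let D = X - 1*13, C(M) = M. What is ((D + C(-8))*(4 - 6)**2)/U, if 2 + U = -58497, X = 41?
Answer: -80/58499 ≈ -0.0013675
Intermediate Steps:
D = 28 (D = 41 - 1*13 = 41 - 13 = 28)
U = -58499 (U = -2 - 58497 = -58499)
((D + C(-8))*(4 - 6)**2)/U = ((28 - 8)*(4 - 6)**2)/(-58499) = (20*(-2)**2)*(-1/58499) = (20*4)*(-1/58499) = 80*(-1/58499) = -80/58499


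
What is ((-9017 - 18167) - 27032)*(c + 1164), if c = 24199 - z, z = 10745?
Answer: -792529488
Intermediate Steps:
c = 13454 (c = 24199 - 1*10745 = 24199 - 10745 = 13454)
((-9017 - 18167) - 27032)*(c + 1164) = ((-9017 - 18167) - 27032)*(13454 + 1164) = (-27184 - 27032)*14618 = -54216*14618 = -792529488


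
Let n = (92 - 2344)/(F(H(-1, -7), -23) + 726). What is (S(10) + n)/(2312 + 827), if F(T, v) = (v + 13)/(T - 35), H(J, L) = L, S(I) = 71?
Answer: 1035529/47872889 ≈ 0.021631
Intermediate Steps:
F(T, v) = (13 + v)/(-35 + T)
n = -47292/15251 (n = (92 - 2344)/((13 - 23)/(-35 - 7) + 726) = -2252/(-10/(-42) + 726) = -2252/(-1/42*(-10) + 726) = -2252/(5/21 + 726) = -2252/15251/21 = -2252*21/15251 = -47292/15251 ≈ -3.1009)
(S(10) + n)/(2312 + 827) = (71 - 47292/15251)/(2312 + 827) = (1035529/15251)/3139 = (1035529/15251)*(1/3139) = 1035529/47872889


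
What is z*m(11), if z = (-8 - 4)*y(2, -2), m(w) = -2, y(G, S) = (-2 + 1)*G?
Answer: -48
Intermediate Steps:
y(G, S) = -G
z = 24 (z = (-8 - 4)*(-1*2) = -12*(-2) = 24)
z*m(11) = 24*(-2) = -48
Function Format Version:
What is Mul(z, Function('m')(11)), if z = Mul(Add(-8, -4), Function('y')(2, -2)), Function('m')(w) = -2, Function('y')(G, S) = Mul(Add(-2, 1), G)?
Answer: -48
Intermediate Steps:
Function('y')(G, S) = Mul(-1, G)
z = 24 (z = Mul(Add(-8, -4), Mul(-1, 2)) = Mul(-12, -2) = 24)
Mul(z, Function('m')(11)) = Mul(24, -2) = -48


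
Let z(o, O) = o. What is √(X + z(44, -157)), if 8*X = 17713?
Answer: √36130/4 ≈ 47.520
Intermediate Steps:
X = 17713/8 (X = (⅛)*17713 = 17713/8 ≈ 2214.1)
√(X + z(44, -157)) = √(17713/8 + 44) = √(18065/8) = √36130/4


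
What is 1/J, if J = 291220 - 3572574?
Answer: -1/3281354 ≈ -3.0475e-7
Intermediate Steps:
J = -3281354
1/J = 1/(-3281354) = -1/3281354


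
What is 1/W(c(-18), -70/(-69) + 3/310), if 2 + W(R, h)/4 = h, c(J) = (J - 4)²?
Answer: -10695/41746 ≈ -0.25619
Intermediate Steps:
c(J) = (-4 + J)²
W(R, h) = -8 + 4*h
1/W(c(-18), -70/(-69) + 3/310) = 1/(-8 + 4*(-70/(-69) + 3/310)) = 1/(-8 + 4*(-70*(-1/69) + 3*(1/310))) = 1/(-8 + 4*(70/69 + 3/310)) = 1/(-8 + 4*(21907/21390)) = 1/(-8 + 43814/10695) = 1/(-41746/10695) = -10695/41746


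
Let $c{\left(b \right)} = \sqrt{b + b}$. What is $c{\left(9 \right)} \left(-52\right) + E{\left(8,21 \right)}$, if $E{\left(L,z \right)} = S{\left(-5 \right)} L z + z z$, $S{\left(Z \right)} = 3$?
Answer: $945 - 156 \sqrt{2} \approx 724.38$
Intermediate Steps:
$E{\left(L,z \right)} = z^{2} + 3 L z$ ($E{\left(L,z \right)} = 3 L z + z z = 3 L z + z^{2} = z^{2} + 3 L z$)
$c{\left(b \right)} = \sqrt{2} \sqrt{b}$ ($c{\left(b \right)} = \sqrt{2 b} = \sqrt{2} \sqrt{b}$)
$c{\left(9 \right)} \left(-52\right) + E{\left(8,21 \right)} = \sqrt{2} \sqrt{9} \left(-52\right) + 21 \left(21 + 3 \cdot 8\right) = \sqrt{2} \cdot 3 \left(-52\right) + 21 \left(21 + 24\right) = 3 \sqrt{2} \left(-52\right) + 21 \cdot 45 = - 156 \sqrt{2} + 945 = 945 - 156 \sqrt{2}$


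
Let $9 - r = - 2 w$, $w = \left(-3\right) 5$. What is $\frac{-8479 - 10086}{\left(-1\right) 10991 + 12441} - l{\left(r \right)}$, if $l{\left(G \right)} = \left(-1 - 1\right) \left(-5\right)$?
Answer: $- \frac{6613}{290} \approx -22.803$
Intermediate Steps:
$w = -15$
$r = -21$ ($r = 9 - \left(-2\right) \left(-15\right) = 9 - 30 = -21$)
$l{\left(G \right)} = 10$ ($l{\left(G \right)} = \left(-2\right) \left(-5\right) = 10$)
$\frac{-8479 - 10086}{\left(-1\right) 10991 + 12441} - l{\left(r \right)} = \frac{-8479 - 10086}{\left(-1\right) 10991 + 12441} - 10 = - \frac{18565}{-10991 + 12441} - 10 = - \frac{18565}{1450} - 10 = \left(-18565\right) \frac{1}{1450} - 10 = - \frac{3713}{290} - 10 = - \frac{6613}{290}$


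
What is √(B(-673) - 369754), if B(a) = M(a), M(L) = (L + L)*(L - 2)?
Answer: 2*√134699 ≈ 734.03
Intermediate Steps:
M(L) = 2*L*(-2 + L) (M(L) = (2*L)*(-2 + L) = 2*L*(-2 + L))
B(a) = 2*a*(-2 + a)
√(B(-673) - 369754) = √(2*(-673)*(-2 - 673) - 369754) = √(2*(-673)*(-675) - 369754) = √(908550 - 369754) = √538796 = 2*√134699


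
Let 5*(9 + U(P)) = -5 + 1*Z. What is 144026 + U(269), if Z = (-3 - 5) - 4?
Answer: 720068/5 ≈ 1.4401e+5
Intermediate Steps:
Z = -12 (Z = -8 - 4 = -12)
U(P) = -62/5 (U(P) = -9 + (-5 + 1*(-12))/5 = -9 + (-5 - 12)/5 = -9 + (1/5)*(-17) = -9 - 17/5 = -62/5)
144026 + U(269) = 144026 - 62/5 = 720068/5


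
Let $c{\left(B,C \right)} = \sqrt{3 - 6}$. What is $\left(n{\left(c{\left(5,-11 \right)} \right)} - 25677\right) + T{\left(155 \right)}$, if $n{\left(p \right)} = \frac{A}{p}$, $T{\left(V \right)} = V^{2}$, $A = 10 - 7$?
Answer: $-1652 - i \sqrt{3} \approx -1652.0 - 1.732 i$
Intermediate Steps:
$A = 3$ ($A = 10 - 7 = 3$)
$c{\left(B,C \right)} = i \sqrt{3}$ ($c{\left(B,C \right)} = \sqrt{-3} = i \sqrt{3}$)
$n{\left(p \right)} = \frac{3}{p}$
$\left(n{\left(c{\left(5,-11 \right)} \right)} - 25677\right) + T{\left(155 \right)} = \left(\frac{3}{i \sqrt{3}} - 25677\right) + 155^{2} = \left(3 \left(- \frac{i \sqrt{3}}{3}\right) - 25677\right) + 24025 = \left(- i \sqrt{3} - 25677\right) + 24025 = \left(-25677 - i \sqrt{3}\right) + 24025 = -1652 - i \sqrt{3}$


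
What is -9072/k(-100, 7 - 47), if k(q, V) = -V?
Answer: -1134/5 ≈ -226.80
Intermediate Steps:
-9072/k(-100, 7 - 47) = -9072*(-1/(7 - 47)) = -9072/((-1*(-40))) = -9072/40 = -9072*1/40 = -1134/5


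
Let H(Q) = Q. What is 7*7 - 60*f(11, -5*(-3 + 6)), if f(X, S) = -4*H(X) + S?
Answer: 3589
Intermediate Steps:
f(X, S) = S - 4*X (f(X, S) = -4*X + S = S - 4*X)
7*7 - 60*f(11, -5*(-3 + 6)) = 7*7 - 60*(-5*(-3 + 6) - 4*11) = 49 - 60*(-5*3 - 44) = 49 - 60*(-15 - 44) = 49 - 60*(-59) = 49 + 3540 = 3589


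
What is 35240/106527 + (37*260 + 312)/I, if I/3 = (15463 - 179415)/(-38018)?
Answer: 1676723821183/2183164338 ≈ 768.02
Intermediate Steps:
I = 245928/19009 (I = 3*((15463 - 179415)/(-38018)) = 3*(-163952*(-1/38018)) = 3*(81976/19009) = 245928/19009 ≈ 12.937)
35240/106527 + (37*260 + 312)/I = 35240/106527 + (37*260 + 312)/(245928/19009) = 35240*(1/106527) + (9620 + 312)*(19009/245928) = 35240/106527 + 9932*(19009/245928) = 35240/106527 + 47199347/61482 = 1676723821183/2183164338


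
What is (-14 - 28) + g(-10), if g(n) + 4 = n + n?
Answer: -66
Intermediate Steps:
g(n) = -4 + 2*n (g(n) = -4 + (n + n) = -4 + 2*n)
(-14 - 28) + g(-10) = (-14 - 28) + (-4 + 2*(-10)) = -42 + (-4 - 20) = -42 - 24 = -66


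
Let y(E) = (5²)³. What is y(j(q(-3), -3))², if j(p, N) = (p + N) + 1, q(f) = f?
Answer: 244140625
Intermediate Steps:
j(p, N) = 1 + N + p (j(p, N) = (N + p) + 1 = 1 + N + p)
y(E) = 15625 (y(E) = 25³ = 15625)
y(j(q(-3), -3))² = 15625² = 244140625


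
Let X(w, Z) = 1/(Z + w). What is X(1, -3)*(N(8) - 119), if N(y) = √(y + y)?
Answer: 115/2 ≈ 57.500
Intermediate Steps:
N(y) = √2*√y (N(y) = √(2*y) = √2*√y)
X(1, -3)*(N(8) - 119) = (√2*√8 - 119)/(-3 + 1) = (√2*(2*√2) - 119)/(-2) = -(4 - 119)/2 = -½*(-115) = 115/2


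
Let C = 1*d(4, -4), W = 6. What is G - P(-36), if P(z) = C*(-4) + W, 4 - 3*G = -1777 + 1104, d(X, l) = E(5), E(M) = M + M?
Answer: 779/3 ≈ 259.67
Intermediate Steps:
E(M) = 2*M
d(X, l) = 10 (d(X, l) = 2*5 = 10)
C = 10 (C = 1*10 = 10)
G = 677/3 (G = 4/3 - (-1777 + 1104)/3 = 4/3 - 1/3*(-673) = 4/3 + 673/3 = 677/3 ≈ 225.67)
P(z) = -34 (P(z) = 10*(-4) + 6 = -40 + 6 = -34)
G - P(-36) = 677/3 - 1*(-34) = 677/3 + 34 = 779/3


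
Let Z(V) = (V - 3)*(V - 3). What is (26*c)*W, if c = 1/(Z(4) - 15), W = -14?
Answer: 26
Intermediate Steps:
Z(V) = (-3 + V)² (Z(V) = (-3 + V)*(-3 + V) = (-3 + V)²)
c = -1/14 (c = 1/((-3 + 4)² - 15) = 1/(1² - 15) = 1/(1 - 15) = 1/(-14) = -1/14 ≈ -0.071429)
(26*c)*W = (26*(-1/14))*(-14) = -13/7*(-14) = 26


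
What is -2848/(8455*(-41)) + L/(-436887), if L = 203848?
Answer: -780007576/1701674865 ≈ -0.45838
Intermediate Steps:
-2848/(8455*(-41)) + L/(-436887) = -2848/(8455*(-41)) + 203848/(-436887) = -2848/(-346655) + 203848*(-1/436887) = -2848*(-1/346655) - 203848/436887 = 32/3895 - 203848/436887 = -780007576/1701674865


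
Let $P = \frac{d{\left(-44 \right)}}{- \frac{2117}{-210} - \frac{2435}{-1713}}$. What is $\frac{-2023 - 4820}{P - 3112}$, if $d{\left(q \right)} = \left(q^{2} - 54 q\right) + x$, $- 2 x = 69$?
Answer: $\frac{9438255651}{3779332759} \approx 2.4973$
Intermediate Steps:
$x = - \frac{69}{2}$ ($x = \left(- \frac{1}{2}\right) 69 = - \frac{69}{2} \approx -34.5$)
$d{\left(q \right)} = - \frac{69}{2} + q^{2} - 54 q$ ($d{\left(q \right)} = \left(q^{2} - 54 q\right) - \frac{69}{2} = - \frac{69}{2} + q^{2} - 54 q$)
$P = \frac{512915025}{1379257}$ ($P = \frac{- \frac{69}{2} + \left(-44\right)^{2} - -2376}{- \frac{2117}{-210} - \frac{2435}{-1713}} = \frac{- \frac{69}{2} + 1936 + 2376}{\left(-2117\right) \left(- \frac{1}{210}\right) - - \frac{2435}{1713}} = \frac{8555}{2 \left(\frac{2117}{210} + \frac{2435}{1713}\right)} = \frac{8555}{2 \cdot \frac{1379257}{119910}} = \frac{8555}{2} \cdot \frac{119910}{1379257} = \frac{512915025}{1379257} \approx 371.88$)
$\frac{-2023 - 4820}{P - 3112} = \frac{-2023 - 4820}{\frac{512915025}{1379257} - 3112} = - \frac{6843}{- \frac{3779332759}{1379257}} = \left(-6843\right) \left(- \frac{1379257}{3779332759}\right) = \frac{9438255651}{3779332759}$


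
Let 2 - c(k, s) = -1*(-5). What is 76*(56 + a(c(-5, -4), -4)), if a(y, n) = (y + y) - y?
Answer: 4028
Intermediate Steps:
c(k, s) = -3 (c(k, s) = 2 - (-1)*(-5) = 2 - 1*5 = 2 - 5 = -3)
a(y, n) = y (a(y, n) = 2*y - y = y)
76*(56 + a(c(-5, -4), -4)) = 76*(56 - 3) = 76*53 = 4028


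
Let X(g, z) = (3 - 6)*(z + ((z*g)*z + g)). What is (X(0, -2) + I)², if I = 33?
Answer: 1521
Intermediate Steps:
X(g, z) = -3*g - 3*z - 3*g*z² (X(g, z) = -3*(z + ((g*z)*z + g)) = -3*(z + (g*z² + g)) = -3*(z + (g + g*z²)) = -3*(g + z + g*z²) = -3*g - 3*z - 3*g*z²)
(X(0, -2) + I)² = ((-3*0 - 3*(-2) - 3*0*(-2)²) + 33)² = ((0 + 6 - 3*0*4) + 33)² = ((0 + 6 + 0) + 33)² = (6 + 33)² = 39² = 1521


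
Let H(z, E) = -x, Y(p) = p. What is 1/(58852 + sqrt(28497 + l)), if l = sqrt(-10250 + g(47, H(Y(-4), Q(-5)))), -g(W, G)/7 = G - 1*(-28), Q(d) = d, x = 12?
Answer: 1/(58852 + sqrt(28497 + I*sqrt(10362))) ≈ 1.6943e-5 - 9.0e-11*I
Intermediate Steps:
H(z, E) = -12 (H(z, E) = -1*12 = -12)
g(W, G) = -196 - 7*G (g(W, G) = -7*(G - 1*(-28)) = -7*(G + 28) = -7*(28 + G) = -196 - 7*G)
l = I*sqrt(10362) (l = sqrt(-10250 + (-196 - 7*(-12))) = sqrt(-10250 + (-196 + 84)) = sqrt(-10250 - 112) = sqrt(-10362) = I*sqrt(10362) ≈ 101.79*I)
1/(58852 + sqrt(28497 + l)) = 1/(58852 + sqrt(28497 + I*sqrt(10362)))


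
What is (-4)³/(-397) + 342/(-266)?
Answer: -3125/2779 ≈ -1.1245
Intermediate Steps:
(-4)³/(-397) + 342/(-266) = -64*(-1/397) + 342*(-1/266) = 64/397 - 9/7 = -3125/2779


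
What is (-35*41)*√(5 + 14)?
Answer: -1435*√19 ≈ -6255.0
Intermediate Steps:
(-35*41)*√(5 + 14) = -1435*√19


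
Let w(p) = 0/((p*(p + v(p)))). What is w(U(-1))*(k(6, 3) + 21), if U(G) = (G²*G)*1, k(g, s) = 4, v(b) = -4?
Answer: 0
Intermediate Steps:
U(G) = G³ (U(G) = G³*1 = G³)
w(p) = 0 (w(p) = 0/((p*(p - 4))) = 0/((p*(-4 + p))) = 0*(1/(p*(-4 + p))) = 0)
w(U(-1))*(k(6, 3) + 21) = 0*(4 + 21) = 0*25 = 0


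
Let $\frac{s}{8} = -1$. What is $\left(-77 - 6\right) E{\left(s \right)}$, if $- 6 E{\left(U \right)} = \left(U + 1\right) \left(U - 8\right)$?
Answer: $\frac{4648}{3} \approx 1549.3$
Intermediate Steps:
$s = -8$ ($s = 8 \left(-1\right) = -8$)
$E{\left(U \right)} = - \frac{\left(1 + U\right) \left(-8 + U\right)}{6}$ ($E{\left(U \right)} = - \frac{\left(U + 1\right) \left(U - 8\right)}{6} = - \frac{\left(1 + U\right) \left(-8 + U\right)}{6}$)
$\left(-77 - 6\right) E{\left(s \right)} = \left(-77 - 6\right) \left(\frac{4}{3} - \frac{\left(-8\right)^{2}}{6} + \frac{7}{6} \left(-8\right)\right) = - 83 \left(\frac{4}{3} - \frac{32}{3} - \frac{28}{3}\right) = \left(-83\right) \left(- \frac{56}{3}\right) = \frac{4648}{3}$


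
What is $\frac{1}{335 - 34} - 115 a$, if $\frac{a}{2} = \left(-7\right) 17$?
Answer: $\frac{8238371}{301} \approx 27370.0$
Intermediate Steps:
$a = -238$ ($a = 2 \left(\left(-7\right) 17\right) = 2 \left(-119\right) = -238$)
$\frac{1}{335 - 34} - 115 a = \frac{1}{335 - 34} - -27370 = \frac{1}{301} + 27370 = \frac{8238371}{301}$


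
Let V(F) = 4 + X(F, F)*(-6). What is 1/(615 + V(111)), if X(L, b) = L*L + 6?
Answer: -1/73343 ≈ -1.3635e-5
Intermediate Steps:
X(L, b) = 6 + L² (X(L, b) = L² + 6 = 6 + L²)
V(F) = -32 - 6*F² (V(F) = 4 + (6 + F²)*(-6) = 4 + (-36 - 6*F²) = -32 - 6*F²)
1/(615 + V(111)) = 1/(615 + (-32 - 6*111²)) = 1/(615 + (-32 - 6*12321)) = 1/(615 + (-32 - 73926)) = 1/(615 - 73958) = 1/(-73343) = -1/73343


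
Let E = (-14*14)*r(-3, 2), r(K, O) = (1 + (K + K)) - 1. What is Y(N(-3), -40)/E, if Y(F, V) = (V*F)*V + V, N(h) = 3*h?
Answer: -1805/147 ≈ -12.279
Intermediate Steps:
r(K, O) = 2*K (r(K, O) = (1 + 2*K) - 1 = 2*K)
E = 1176 (E = (-14*14)*(2*(-3)) = -196*(-6) = 1176)
Y(F, V) = V + F*V² (Y(F, V) = (F*V)*V + V = F*V² + V = V + F*V²)
Y(N(-3), -40)/E = -40*(1 + (3*(-3))*(-40))/1176 = -40*(1 - 9*(-40))*(1/1176) = -40*(1 + 360)*(1/1176) = -40*361*(1/1176) = -14440*1/1176 = -1805/147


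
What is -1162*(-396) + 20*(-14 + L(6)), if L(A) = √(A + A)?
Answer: 459872 + 40*√3 ≈ 4.5994e+5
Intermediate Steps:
L(A) = √2*√A (L(A) = √(2*A) = √2*√A)
-1162*(-396) + 20*(-14 + L(6)) = -1162*(-396) + 20*(-14 + √2*√6) = 460152 + 20*(-14 + 2*√3) = 460152 + (-280 + 40*√3) = 459872 + 40*√3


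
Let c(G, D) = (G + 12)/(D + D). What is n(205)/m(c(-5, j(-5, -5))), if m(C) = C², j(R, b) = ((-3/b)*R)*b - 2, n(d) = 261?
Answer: 176436/49 ≈ 3600.7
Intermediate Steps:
j(R, b) = -2 - 3*R (j(R, b) = (-3*R/b)*b - 2 = -3*R - 2 = -2 - 3*R)
c(G, D) = (12 + G)/(2*D) (c(G, D) = (12 + G)/((2*D)) = (12 + G)*(1/(2*D)) = (12 + G)/(2*D))
n(205)/m(c(-5, j(-5, -5))) = 261/(((12 - 5)/(2*(-2 - 3*(-5))))²) = 261/(((½)*7/(-2 + 15))²) = 261/(((½)*7/13)²) = 261/(((½)*(1/13)*7)²) = 261/((7/26)²) = 261/(49/676) = 261*(676/49) = 176436/49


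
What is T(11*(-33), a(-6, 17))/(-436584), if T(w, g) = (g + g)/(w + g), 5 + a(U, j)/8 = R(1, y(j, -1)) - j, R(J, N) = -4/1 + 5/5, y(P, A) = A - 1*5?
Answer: -50/30724599 ≈ -1.6274e-6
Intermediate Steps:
y(P, A) = -5 + A (y(P, A) = A - 5 = -5 + A)
R(J, N) = -3 (R(J, N) = -4*1 + 5*(1/5) = -4 + 1 = -3)
a(U, j) = -64 - 8*j (a(U, j) = -40 + 8*(-3 - j) = -40 + (-24 - 8*j) = -64 - 8*j)
T(w, g) = 2*g/(g + w) (T(w, g) = (2*g)/(g + w) = 2*g/(g + w))
T(11*(-33), a(-6, 17))/(-436584) = (2*(-64 - 8*17)/((-64 - 8*17) + 11*(-33)))/(-436584) = (2*(-64 - 136)/((-64 - 136) - 363))*(-1/436584) = (2*(-200)/(-200 - 363))*(-1/436584) = (2*(-200)/(-563))*(-1/436584) = (2*(-200)*(-1/563))*(-1/436584) = (400/563)*(-1/436584) = -50/30724599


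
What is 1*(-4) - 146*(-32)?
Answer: 4668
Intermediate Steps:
1*(-4) - 146*(-32) = -4 + 4672 = 4668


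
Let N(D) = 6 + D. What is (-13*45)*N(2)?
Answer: -4680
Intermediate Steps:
(-13*45)*N(2) = (-13*45)*(6 + 2) = -585*8 = -4680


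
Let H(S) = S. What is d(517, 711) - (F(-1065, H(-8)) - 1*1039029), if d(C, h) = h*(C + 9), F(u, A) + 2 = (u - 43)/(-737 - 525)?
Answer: 891613173/631 ≈ 1.4130e+6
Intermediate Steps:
F(u, A) = -2481/1262 - u/1262 (F(u, A) = -2 + (u - 43)/(-737 - 525) = -2 + (-43 + u)/(-1262) = -2 + (-43 + u)*(-1/1262) = -2 + (43/1262 - u/1262) = -2481/1262 - u/1262)
d(C, h) = h*(9 + C)
d(517, 711) - (F(-1065, H(-8)) - 1*1039029) = 711*(9 + 517) - ((-2481/1262 - 1/1262*(-1065)) - 1*1039029) = 711*526 - ((-2481/1262 + 1065/1262) - 1039029) = 373986 - (-708/631 - 1039029) = 373986 - 1*(-655628007/631) = 373986 + 655628007/631 = 891613173/631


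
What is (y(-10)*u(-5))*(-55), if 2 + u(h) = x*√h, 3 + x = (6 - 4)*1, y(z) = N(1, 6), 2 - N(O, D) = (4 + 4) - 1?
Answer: -550 - 275*I*√5 ≈ -550.0 - 614.92*I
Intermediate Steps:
N(O, D) = -5 (N(O, D) = 2 - ((4 + 4) - 1) = 2 - (8 - 1) = 2 - 1*7 = 2 - 7 = -5)
y(z) = -5
x = -1 (x = -3 + (6 - 4)*1 = -3 + 2*1 = -3 + 2 = -1)
u(h) = -2 - √h
(y(-10)*u(-5))*(-55) = -5*(-2 - √(-5))*(-55) = -5*(-2 - I*√5)*(-55) = (10 + 5*I*√5)*(-55) = -550 - 275*I*√5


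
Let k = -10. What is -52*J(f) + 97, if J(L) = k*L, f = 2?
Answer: 1137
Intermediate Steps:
J(L) = -10*L
-52*J(f) + 97 = -(-520)*2 + 97 = -52*(-20) + 97 = 1040 + 97 = 1137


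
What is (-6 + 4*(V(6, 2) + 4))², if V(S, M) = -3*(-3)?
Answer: 2116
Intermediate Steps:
V(S, M) = 9
(-6 + 4*(V(6, 2) + 4))² = (-6 + 4*(9 + 4))² = (-6 + 4*13)² = (-6 + 52)² = 46² = 2116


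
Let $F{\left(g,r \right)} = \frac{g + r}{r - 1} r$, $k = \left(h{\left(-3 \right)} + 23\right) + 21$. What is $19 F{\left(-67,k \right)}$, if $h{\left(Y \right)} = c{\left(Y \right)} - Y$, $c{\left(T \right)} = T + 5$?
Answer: $- \frac{2793}{8} \approx -349.13$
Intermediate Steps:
$c{\left(T \right)} = 5 + T$
$h{\left(Y \right)} = 5$ ($h{\left(Y \right)} = \left(5 + Y\right) - Y = 5$)
$k = 49$ ($k = \left(5 + 23\right) + 21 = 28 + 21 = 49$)
$F{\left(g,r \right)} = \frac{r \left(g + r\right)}{-1 + r}$ ($F{\left(g,r \right)} = \frac{g + r}{-1 + r} r = \frac{r \left(g + r\right)}{-1 + r}$)
$19 F{\left(-67,k \right)} = 19 \frac{49 \left(-67 + 49\right)}{-1 + 49} = 19 \cdot 49 \cdot \frac{1}{48} \left(-18\right) = 19 \left(- \frac{147}{8}\right) = - \frac{2793}{8}$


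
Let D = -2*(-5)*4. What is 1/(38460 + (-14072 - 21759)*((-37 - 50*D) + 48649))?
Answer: -1/1670116112 ≈ -5.9876e-10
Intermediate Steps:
D = 40 (D = 10*4 = 40)
1/(38460 + (-14072 - 21759)*((-37 - 50*D) + 48649)) = 1/(38460 + (-14072 - 21759)*((-37 - 50*40) + 48649)) = 1/(38460 - 35831*((-37 - 2000) + 48649)) = 1/(38460 - 35831*(-2037 + 48649)) = 1/(38460 - 35831*46612) = 1/(38460 - 1670154572) = 1/(-1670116112) = -1/1670116112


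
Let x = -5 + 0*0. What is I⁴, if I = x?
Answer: 625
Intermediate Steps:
x = -5 (x = -5 + 0 = -5)
I = -5
I⁴ = (-5)⁴ = 625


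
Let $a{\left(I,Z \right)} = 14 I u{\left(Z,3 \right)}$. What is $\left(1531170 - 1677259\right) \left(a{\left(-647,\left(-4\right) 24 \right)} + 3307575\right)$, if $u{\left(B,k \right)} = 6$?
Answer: $-475260679203$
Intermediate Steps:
$a{\left(I,Z \right)} = 84 I$ ($a{\left(I,Z \right)} = 14 I 6 = 84 I$)
$\left(1531170 - 1677259\right) \left(a{\left(-647,\left(-4\right) 24 \right)} + 3307575\right) = \left(1531170 - 1677259\right) \left(84 \left(-647\right) + 3307575\right) = - 146089 \left(-54348 + 3307575\right) = \left(-146089\right) 3253227 = -475260679203$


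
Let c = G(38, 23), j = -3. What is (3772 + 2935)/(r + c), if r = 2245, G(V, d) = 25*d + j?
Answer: 6707/2817 ≈ 2.3809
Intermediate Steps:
G(V, d) = -3 + 25*d (G(V, d) = 25*d - 3 = -3 + 25*d)
c = 572 (c = -3 + 25*23 = -3 + 575 = 572)
(3772 + 2935)/(r + c) = (3772 + 2935)/(2245 + 572) = 6707/2817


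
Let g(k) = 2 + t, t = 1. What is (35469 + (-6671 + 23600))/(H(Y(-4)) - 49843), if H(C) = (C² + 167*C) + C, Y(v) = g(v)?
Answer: -26199/24665 ≈ -1.0622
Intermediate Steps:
g(k) = 3 (g(k) = 2 + 1 = 3)
Y(v) = 3
H(C) = C² + 168*C
(35469 + (-6671 + 23600))/(H(Y(-4)) - 49843) = (35469 + (-6671 + 23600))/(3*(168 + 3) - 49843) = (35469 + 16929)/(3*171 - 49843) = 52398/(513 - 49843) = 52398/(-49330) = 52398*(-1/49330) = -26199/24665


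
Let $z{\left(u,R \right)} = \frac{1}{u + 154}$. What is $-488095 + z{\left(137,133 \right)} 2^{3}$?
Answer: $- \frac{142035637}{291} \approx -4.881 \cdot 10^{5}$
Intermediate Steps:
$z{\left(u,R \right)} = \frac{1}{154 + u}$
$-488095 + z{\left(137,133 \right)} 2^{3} = -488095 + \frac{2^{3}}{154 + 137} = -488095 + \frac{1}{291} \cdot 8 = -488095 + \frac{8}{291} = - \frac{142035637}{291}$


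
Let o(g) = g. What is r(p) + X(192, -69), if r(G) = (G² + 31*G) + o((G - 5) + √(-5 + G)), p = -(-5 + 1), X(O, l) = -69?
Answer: 70 + I ≈ 70.0 + 1.0*I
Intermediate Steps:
p = 4 (p = -1*(-4) = 4)
r(G) = -5 + G² + √(-5 + G) + 32*G (r(G) = (G² + 31*G) + ((G - 5) + √(-5 + G)) = (G² + 31*G) + ((-5 + G) + √(-5 + G)) = (G² + 31*G) + (-5 + G + √(-5 + G)) = -5 + G² + √(-5 + G) + 32*G)
r(p) + X(192, -69) = (-5 + 4² + √(-5 + 4) + 32*4) - 69 = (-5 + 16 + √(-1) + 128) - 69 = (-5 + 16 + I + 128) - 69 = (139 + I) - 69 = 70 + I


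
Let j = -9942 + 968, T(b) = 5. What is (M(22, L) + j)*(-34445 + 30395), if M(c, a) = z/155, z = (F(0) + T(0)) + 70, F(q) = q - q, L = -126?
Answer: 1126624950/31 ≈ 3.6343e+7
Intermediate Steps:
F(q) = 0
z = 75 (z = (0 + 5) + 70 = 5 + 70 = 75)
j = -8974
M(c, a) = 15/31 (M(c, a) = 75/155 = 75*(1/155) = 15/31)
(M(22, L) + j)*(-34445 + 30395) = (15/31 - 8974)*(-34445 + 30395) = -278179/31*(-4050) = 1126624950/31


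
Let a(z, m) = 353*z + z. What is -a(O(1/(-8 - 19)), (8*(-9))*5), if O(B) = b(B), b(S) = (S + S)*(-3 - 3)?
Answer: -472/3 ≈ -157.33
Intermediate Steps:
b(S) = -12*S (b(S) = (2*S)*(-6) = -12*S)
O(B) = -12*B
a(z, m) = 354*z
-a(O(1/(-8 - 19)), (8*(-9))*5) = -354*(-12/(-8 - 19)) = -354*(-12/(-27)) = -354*(-12*(-1/27)) = -354*4/9 = -1*472/3 = -472/3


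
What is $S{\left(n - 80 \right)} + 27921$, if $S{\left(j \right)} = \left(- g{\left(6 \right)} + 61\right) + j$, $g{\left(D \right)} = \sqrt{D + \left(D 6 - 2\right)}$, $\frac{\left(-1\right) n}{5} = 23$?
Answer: $27787 - 2 \sqrt{10} \approx 27781.0$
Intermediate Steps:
$n = -115$ ($n = \left(-5\right) 23 = -115$)
$g{\left(D \right)} = \sqrt{-2 + 7 D}$ ($g{\left(D \right)} = \sqrt{D + \left(6 D - 2\right)} = \sqrt{D + \left(-2 + 6 D\right)} = \sqrt{-2 + 7 D}$)
$S{\left(j \right)} = 61 + j - 2 \sqrt{10}$ ($S{\left(j \right)} = \left(- \sqrt{-2 + 7 \cdot 6} + 61\right) + j = \left(- \sqrt{-2 + 42} + 61\right) + j = \left(- \sqrt{40} + 61\right) + j = \left(- 2 \sqrt{10} + 61\right) + j = \left(61 - 2 \sqrt{10}\right) + j = 61 + j - 2 \sqrt{10}$)
$S{\left(n - 80 \right)} + 27921 = \left(61 - 195 - 2 \sqrt{10}\right) + 27921 = \left(-134 - 2 \sqrt{10}\right) + 27921 = 27787 - 2 \sqrt{10}$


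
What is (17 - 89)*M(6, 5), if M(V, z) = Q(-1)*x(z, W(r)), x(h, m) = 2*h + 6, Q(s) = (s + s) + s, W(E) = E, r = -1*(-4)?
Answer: 3456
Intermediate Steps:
r = 4
Q(s) = 3*s (Q(s) = 2*s + s = 3*s)
x(h, m) = 6 + 2*h
M(V, z) = -18 - 6*z (M(V, z) = (3*(-1))*(6 + 2*z) = -3*(6 + 2*z) = -18 - 6*z)
(17 - 89)*M(6, 5) = (17 - 89)*(-18 - 6*5) = -72*(-18 - 30) = -72*(-48) = 3456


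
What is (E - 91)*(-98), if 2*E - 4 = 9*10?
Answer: 4312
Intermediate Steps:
E = 47 (E = 2 + (9*10)/2 = 2 + (1/2)*90 = 2 + 45 = 47)
(E - 91)*(-98) = (47 - 91)*(-98) = -44*(-98) = 4312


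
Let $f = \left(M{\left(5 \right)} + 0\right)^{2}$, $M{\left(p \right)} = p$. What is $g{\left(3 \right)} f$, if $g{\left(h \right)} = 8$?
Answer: $200$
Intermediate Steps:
$f = 25$ ($f = \left(5 + 0\right)^{2} = 5^{2} = 25$)
$g{\left(3 \right)} f = 8 \cdot 25 = 200$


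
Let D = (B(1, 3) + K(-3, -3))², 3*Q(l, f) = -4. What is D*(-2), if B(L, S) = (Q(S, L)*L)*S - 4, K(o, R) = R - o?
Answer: -128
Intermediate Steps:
Q(l, f) = -4/3 (Q(l, f) = (⅓)*(-4) = -4/3)
B(L, S) = -4 - 4*L*S/3 (B(L, S) = (-4*L/3)*S - 4 = -4*L*S/3 - 4 = -4 - 4*L*S/3)
D = 64 (D = ((-4 - 4/3*1*3) + (-3 - 1*(-3)))² = ((-4 - 4) + (-3 + 3))² = (-8 + 0)² = (-8)² = 64)
D*(-2) = 64*(-2) = -128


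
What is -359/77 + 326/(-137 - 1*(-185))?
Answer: 3935/1848 ≈ 2.1293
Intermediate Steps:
-359/77 + 326/(-137 - 1*(-185)) = -359*1/77 + 326/(-137 + 185) = -359/77 + 326/48 = -359/77 + 326*(1/48) = -359/77 + 163/24 = 3935/1848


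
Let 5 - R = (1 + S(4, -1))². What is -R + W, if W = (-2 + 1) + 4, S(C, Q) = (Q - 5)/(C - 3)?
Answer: 23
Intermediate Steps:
S(C, Q) = (-5 + Q)/(-3 + C)
W = 3 (W = -1 + 4 = 3)
R = -20 (R = 5 - (1 + (-5 - 1)/(-3 + 4))² = 5 - (1 - 6/1)² = 5 - (1 + 1*(-6))² = 5 - (1 - 6)² = 5 - 1*(-5)² = 5 - 1*25 = 5 - 25 = -20)
-R + W = -1*(-20) + 3 = 20 + 3 = 23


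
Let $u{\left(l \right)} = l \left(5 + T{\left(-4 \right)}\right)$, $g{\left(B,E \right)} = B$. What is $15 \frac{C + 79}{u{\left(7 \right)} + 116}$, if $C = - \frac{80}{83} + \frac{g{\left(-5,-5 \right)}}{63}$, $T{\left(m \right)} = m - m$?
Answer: $\frac{2038180}{263193} \approx 7.744$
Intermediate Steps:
$T{\left(m \right)} = 0$
$u{\left(l \right)} = 5 l$ ($u{\left(l \right)} = l \left(5 + 0\right) = l 5 = 5 l$)
$C = - \frac{5455}{5229}$ ($C = - \frac{80}{83} - \frac{5}{63} = - \frac{5455}{5229} \approx -1.0432$)
$15 \frac{C + 79}{u{\left(7 \right)} + 116} = 15 \frac{- \frac{5455}{5229} + 79}{5 \cdot 7 + 116} = 15 \frac{407636}{5229 \left(35 + 116\right)} = 15 \frac{407636}{5229 \cdot 151} = 15 \cdot \frac{407636}{5229} \cdot \frac{1}{151} = 15 \cdot \frac{407636}{789579} = \frac{2038180}{263193}$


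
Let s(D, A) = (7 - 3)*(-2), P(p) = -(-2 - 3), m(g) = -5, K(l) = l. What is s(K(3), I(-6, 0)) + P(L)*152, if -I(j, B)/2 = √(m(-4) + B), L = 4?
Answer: 752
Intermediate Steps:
P(p) = 5 (P(p) = -1*(-5) = 5)
I(j, B) = -2*√(-5 + B)
s(D, A) = -8 (s(D, A) = 4*(-2) = -8)
s(K(3), I(-6, 0)) + P(L)*152 = -8 + 5*152 = -8 + 760 = 752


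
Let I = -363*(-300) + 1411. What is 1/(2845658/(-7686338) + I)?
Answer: 3843169/423942392730 ≈ 9.0653e-6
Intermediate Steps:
I = 110311 (I = 108900 + 1411 = 110311)
1/(2845658/(-7686338) + I) = 1/(2845658/(-7686338) + 110311) = 1/(2845658*(-1/7686338) + 110311) = 1/(-1422829/3843169 + 110311) = 1/(423942392730/3843169) = 3843169/423942392730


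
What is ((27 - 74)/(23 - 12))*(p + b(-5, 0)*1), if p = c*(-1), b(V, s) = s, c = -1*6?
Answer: -282/11 ≈ -25.636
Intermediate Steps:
c = -6
p = 6 (p = -6*(-1) = 6)
((27 - 74)/(23 - 12))*(p + b(-5, 0)*1) = ((27 - 74)/(23 - 12))*(6 + 0*1) = (-47/11)*(6 + 0) = -47*1/11*6 = -47/11*6 = -282/11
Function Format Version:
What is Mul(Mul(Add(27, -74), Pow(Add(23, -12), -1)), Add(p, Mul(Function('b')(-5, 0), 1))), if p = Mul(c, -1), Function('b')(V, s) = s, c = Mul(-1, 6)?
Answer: Rational(-282, 11) ≈ -25.636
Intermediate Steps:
c = -6
p = 6 (p = Mul(-6, -1) = 6)
Mul(Mul(Add(27, -74), Pow(Add(23, -12), -1)), Add(p, Mul(Function('b')(-5, 0), 1))) = Mul(Mul(Add(27, -74), Pow(Add(23, -12), -1)), Add(6, Mul(0, 1))) = Mul(Mul(-47, Pow(11, -1)), Add(6, 0)) = Mul(Mul(-47, Rational(1, 11)), 6) = Mul(Rational(-47, 11), 6) = Rational(-282, 11)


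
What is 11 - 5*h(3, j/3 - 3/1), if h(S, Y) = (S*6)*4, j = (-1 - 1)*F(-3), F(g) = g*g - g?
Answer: -349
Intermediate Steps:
F(g) = g**2 - g
j = -24 (j = (-1 - 1)*(-3*(-1 - 3)) = -(-6)*(-4) = -2*12 = -24)
h(S, Y) = 24*S (h(S, Y) = (6*S)*4 = 24*S)
11 - 5*h(3, j/3 - 3/1) = 11 - 120*3 = 11 - 5*72 = 11 - 360 = -349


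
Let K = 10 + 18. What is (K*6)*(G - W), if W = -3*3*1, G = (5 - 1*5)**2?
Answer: 1512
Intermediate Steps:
G = 0 (G = (5 - 5)**2 = 0**2 = 0)
K = 28
W = -9 (W = -9*1 = -9)
(K*6)*(G - W) = (28*6)*(0 - 1*(-9)) = 168*(0 + 9) = 168*9 = 1512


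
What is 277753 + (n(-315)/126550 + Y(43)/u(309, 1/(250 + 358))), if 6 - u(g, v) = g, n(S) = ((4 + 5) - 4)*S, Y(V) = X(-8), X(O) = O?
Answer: 426013684265/1533786 ≈ 2.7775e+5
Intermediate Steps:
Y(V) = -8
n(S) = 5*S (n(S) = (9 - 4)*S = 5*S)
u(g, v) = 6 - g
277753 + (n(-315)/126550 + Y(43)/u(309, 1/(250 + 358))) = 277753 + ((5*(-315))/126550 - 8/(6 - 1*309)) = 277753 + (-1575*1/126550 - 8/(6 - 309)) = 277753 + (-63/5062 - 8/(-303)) = 277753 + (-63/5062 - 8*(-1/303)) = 277753 + (-63/5062 + 8/303) = 277753 + 21407/1533786 = 426013684265/1533786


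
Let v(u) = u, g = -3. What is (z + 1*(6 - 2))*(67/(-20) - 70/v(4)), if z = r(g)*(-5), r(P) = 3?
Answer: 4587/20 ≈ 229.35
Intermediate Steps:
z = -15 (z = 3*(-5) = -15)
(z + 1*(6 - 2))*(67/(-20) - 70/v(4)) = (-15 + 1*(6 - 2))*(67/(-20) - 70/4) = (-15 + 1*4)*(67*(-1/20) - 70*1/4) = (-15 + 4)*(-67/20 - 35/2) = -11*(-417/20) = 4587/20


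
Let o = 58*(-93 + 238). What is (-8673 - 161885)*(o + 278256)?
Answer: -48893179628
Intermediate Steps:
o = 8410 (o = 58*145 = 8410)
(-8673 - 161885)*(o + 278256) = (-8673 - 161885)*(8410 + 278256) = -170558*286666 = -48893179628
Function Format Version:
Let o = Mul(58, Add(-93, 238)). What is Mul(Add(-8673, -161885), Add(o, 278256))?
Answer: -48893179628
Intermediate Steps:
o = 8410 (o = Mul(58, 145) = 8410)
Mul(Add(-8673, -161885), Add(o, 278256)) = Mul(Add(-8673, -161885), Add(8410, 278256)) = Mul(-170558, 286666) = -48893179628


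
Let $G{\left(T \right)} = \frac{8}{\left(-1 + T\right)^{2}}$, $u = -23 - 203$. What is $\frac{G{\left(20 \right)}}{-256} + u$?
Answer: $- \frac{2610753}{11552} \approx -226.0$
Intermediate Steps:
$u = -226$ ($u = -23 - 203 = -226$)
$G{\left(T \right)} = \frac{8}{\left(-1 + T\right)^{2}}$
$\frac{G{\left(20 \right)}}{-256} + u = \frac{8 \frac{1}{\left(-1 + 20\right)^{2}}}{-256} - 226 = \frac{8}{361} \left(- \frac{1}{256}\right) - 226 = - \frac{1}{11552} - 226 = - \frac{2610753}{11552}$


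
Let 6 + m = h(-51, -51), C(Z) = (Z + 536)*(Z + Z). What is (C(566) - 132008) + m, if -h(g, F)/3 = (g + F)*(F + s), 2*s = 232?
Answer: 1135340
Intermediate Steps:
s = 116 (s = (½)*232 = 116)
C(Z) = 2*Z*(536 + Z) (C(Z) = (536 + Z)*(2*Z) = 2*Z*(536 + Z))
h(g, F) = -3*(116 + F)*(F + g) (h(g, F) = -3*(g + F)*(F + 116) = -3*(F + g)*(116 + F) = -3*(116 + F)*(F + g))
m = 19884 (m = -6 + (-348*(-51) - 348*(-51) - 3*(-51)² - 3*(-51)*(-51)) = -6 + (17748 + 17748 - 3*2601 - 7803) = -6 + (17748 + 17748 - 7803 - 7803) = -6 + 19890 = 19884)
(C(566) - 132008) + m = (2*566*(536 + 566) - 132008) + 19884 = (2*566*1102 - 132008) + 19884 = (1247464 - 132008) + 19884 = 1115456 + 19884 = 1135340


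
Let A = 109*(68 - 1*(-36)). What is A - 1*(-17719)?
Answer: 29055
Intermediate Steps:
A = 11336 (A = 109*(68 + 36) = 109*104 = 11336)
A - 1*(-17719) = 11336 - 1*(-17719) = 11336 + 17719 = 29055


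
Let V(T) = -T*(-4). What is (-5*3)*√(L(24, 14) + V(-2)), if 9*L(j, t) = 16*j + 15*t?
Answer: -15*√58 ≈ -114.24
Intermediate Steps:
L(j, t) = 5*t/3 + 16*j/9 (L(j, t) = (16*j + 15*t)/9 = (15*t + 16*j)/9 = 5*t/3 + 16*j/9)
V(T) = 4*T
(-5*3)*√(L(24, 14) + V(-2)) = (-5*3)*√(((5/3)*14 + (16/9)*24) + 4*(-2)) = -15*√((70/3 + 128/3) - 8) = -15*√(66 - 8) = -15*√58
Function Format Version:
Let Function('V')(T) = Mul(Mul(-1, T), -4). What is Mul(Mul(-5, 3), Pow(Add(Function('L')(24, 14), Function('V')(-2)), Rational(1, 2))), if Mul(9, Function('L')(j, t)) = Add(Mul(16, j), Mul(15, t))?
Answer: Mul(-15, Pow(58, Rational(1, 2))) ≈ -114.24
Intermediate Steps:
Function('L')(j, t) = Add(Mul(Rational(5, 3), t), Mul(Rational(16, 9), j)) (Function('L')(j, t) = Mul(Rational(1, 9), Add(Mul(16, j), Mul(15, t))) = Mul(Rational(1, 9), Add(Mul(15, t), Mul(16, j))) = Add(Mul(Rational(5, 3), t), Mul(Rational(16, 9), j)))
Function('V')(T) = Mul(4, T)
Mul(Mul(-5, 3), Pow(Add(Function('L')(24, 14), Function('V')(-2)), Rational(1, 2))) = Mul(Mul(-5, 3), Pow(Add(Add(Mul(Rational(5, 3), 14), Mul(Rational(16, 9), 24)), Mul(4, -2)), Rational(1, 2))) = Mul(-15, Pow(Add(Add(Rational(70, 3), Rational(128, 3)), -8), Rational(1, 2))) = Mul(-15, Pow(Add(66, -8), Rational(1, 2))) = Mul(-15, Pow(58, Rational(1, 2)))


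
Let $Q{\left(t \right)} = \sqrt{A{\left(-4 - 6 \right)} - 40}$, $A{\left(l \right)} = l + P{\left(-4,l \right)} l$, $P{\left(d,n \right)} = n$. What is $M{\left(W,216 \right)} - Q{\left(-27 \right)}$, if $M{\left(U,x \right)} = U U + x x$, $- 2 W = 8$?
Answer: $46672 - 5 \sqrt{2} \approx 46665.0$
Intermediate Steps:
$W = -4$ ($W = \left(- \frac{1}{2}\right) 8 = -4$)
$A{\left(l \right)} = l + l^{2}$ ($A{\left(l \right)} = l + l l = l + l^{2}$)
$M{\left(U,x \right)} = U^{2} + x^{2}$
$Q{\left(t \right)} = 5 \sqrt{2}$ ($Q{\left(t \right)} = \sqrt{\left(-4 - 6\right) \left(1 - 10\right) - 40} = \sqrt{- 10 \left(1 - 10\right) - 40} = \sqrt{\left(-10\right) \left(-9\right) - 40} = \sqrt{90 - 40} = \sqrt{50} = 5 \sqrt{2}$)
$M{\left(W,216 \right)} - Q{\left(-27 \right)} = \left(\left(-4\right)^{2} + 216^{2}\right) - 5 \sqrt{2} = \left(16 + 46656\right) - 5 \sqrt{2} = 46672 - 5 \sqrt{2}$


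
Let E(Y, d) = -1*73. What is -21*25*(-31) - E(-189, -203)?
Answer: 16348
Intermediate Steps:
E(Y, d) = -73
-21*25*(-31) - E(-189, -203) = -21*25*(-31) - 1*(-73) = -525*(-31) + 73 = 16275 + 73 = 16348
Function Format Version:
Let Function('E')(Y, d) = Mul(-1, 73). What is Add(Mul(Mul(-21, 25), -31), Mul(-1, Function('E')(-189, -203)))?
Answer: 16348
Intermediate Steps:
Function('E')(Y, d) = -73
Add(Mul(Mul(-21, 25), -31), Mul(-1, Function('E')(-189, -203))) = Add(Mul(Mul(-21, 25), -31), Mul(-1, -73)) = Add(Mul(-525, -31), 73) = Add(16275, 73) = 16348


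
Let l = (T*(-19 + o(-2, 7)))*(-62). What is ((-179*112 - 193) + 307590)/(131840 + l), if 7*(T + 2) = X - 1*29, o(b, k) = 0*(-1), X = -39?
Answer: 670481/275428 ≈ 2.4343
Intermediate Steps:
o(b, k) = 0
T = -82/7 (T = -2 + (-39 - 1*29)/7 = -2 + (-39 - 29)/7 = -2 + (⅐)*(-68) = -2 - 68/7 = -82/7 ≈ -11.714)
l = -96596/7 (l = -82*(-19 + 0)/7*(-62) = -82/7*(-19)*(-62) = (1558/7)*(-62) = -96596/7 ≈ -13799.)
((-179*112 - 193) + 307590)/(131840 + l) = ((-179*112 - 193) + 307590)/(131840 - 96596/7) = ((-20048 - 193) + 307590)/(826284/7) = (-20241 + 307590)*(7/826284) = 287349*(7/826284) = 670481/275428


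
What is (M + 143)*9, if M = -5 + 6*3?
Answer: 1404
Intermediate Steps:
M = 13 (M = -5 + 18 = 13)
(M + 143)*9 = (13 + 143)*9 = 156*9 = 1404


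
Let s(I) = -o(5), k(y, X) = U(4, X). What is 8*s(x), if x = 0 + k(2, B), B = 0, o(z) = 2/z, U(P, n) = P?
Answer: -16/5 ≈ -3.2000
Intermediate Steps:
k(y, X) = 4
x = 4 (x = 0 + 4 = 4)
s(I) = -⅖ (s(I) = -2/5 = -1*⅖ = -⅖)
8*s(x) = 8*(-⅖) = -16/5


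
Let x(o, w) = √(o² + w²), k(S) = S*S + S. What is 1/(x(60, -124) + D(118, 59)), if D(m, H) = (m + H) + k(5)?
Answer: 207/23873 - 4*√1186/23873 ≈ 0.0029006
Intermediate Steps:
k(S) = S + S² (k(S) = S² + S = S + S²)
D(m, H) = 30 + H + m (D(m, H) = (m + H) + 5*(1 + 5) = (H + m) + 5*6 = (H + m) + 30 = 30 + H + m)
1/(x(60, -124) + D(118, 59)) = 1/(√(60² + (-124)²) + (30 + 59 + 118)) = 1/(√(3600 + 15376) + 207) = 1/(√18976 + 207) = 1/(4*√1186 + 207) = 1/(207 + 4*√1186)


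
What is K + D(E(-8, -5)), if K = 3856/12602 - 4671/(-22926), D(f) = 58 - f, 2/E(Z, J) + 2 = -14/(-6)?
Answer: 2528461017/48152242 ≈ 52.510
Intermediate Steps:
E(Z, J) = 6 (E(Z, J) = 2/(-2 - 14/(-6)) = 2/(-2 - 14*(-⅙)) = 2/(-2 + 7/3) = 2/(⅓) = 2*3 = 6)
K = 24544433/48152242 (K = 3856*(1/12602) - 4671*(-1/22926) = 1928/6301 + 1557/7642 = 24544433/48152242 ≈ 0.50973)
K + D(E(-8, -5)) = 24544433/48152242 + (58 - 1*6) = 24544433/48152242 + (58 - 6) = 24544433/48152242 + 52 = 2528461017/48152242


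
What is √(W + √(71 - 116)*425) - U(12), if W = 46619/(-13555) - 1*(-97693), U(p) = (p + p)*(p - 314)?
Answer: 7248 + √(17949286955780 + 234265981875*I*√5)/13555 ≈ 7560.6 + 4.5603*I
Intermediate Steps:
U(p) = 2*p*(-314 + p) (U(p) = (2*p)*(-314 + p) = 2*p*(-314 + p))
W = 1324181996/13555 (W = 46619*(-1/13555) + 97693 = -46619/13555 + 97693 = 1324181996/13555 ≈ 97690.)
√(W + √(71 - 116)*425) - U(12) = √(1324181996/13555 + √(71 - 116)*425) - 2*12*(-314 + 12) = √(1324181996/13555 + √(-45)*425) - 2*12*(-302) = √(1324181996/13555 + (3*I*√5)*425) - 1*(-7248) = √(1324181996/13555 + 1275*I*√5) + 7248 = 7248 + √(1324181996/13555 + 1275*I*√5)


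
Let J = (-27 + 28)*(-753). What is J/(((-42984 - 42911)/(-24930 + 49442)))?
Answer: 18457536/85895 ≈ 214.88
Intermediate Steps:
J = -753 (J = 1*(-753) = -753)
J/(((-42984 - 42911)/(-24930 + 49442))) = -753*(-24930 + 49442)/(-42984 - 42911) = -753/((-85895/24512)) = -753/((-85895*1/24512)) = -753/(-85895/24512) = -753*(-24512/85895) = 18457536/85895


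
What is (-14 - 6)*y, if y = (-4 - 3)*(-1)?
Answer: -140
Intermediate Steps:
y = 7 (y = -7*(-1) = 7)
(-14 - 6)*y = (-14 - 6)*7 = -20*7 = -140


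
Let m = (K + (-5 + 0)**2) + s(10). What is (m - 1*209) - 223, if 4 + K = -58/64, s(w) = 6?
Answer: -12989/32 ≈ -405.91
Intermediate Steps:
K = -157/32 (K = -4 - 58/64 = -4 - 58*1/64 = -4 - 29/32 = -157/32 ≈ -4.9063)
m = 835/32 (m = (-157/32 + (-5 + 0)**2) + 6 = (-157/32 + (-5)**2) + 6 = (-157/32 + 25) + 6 = 643/32 + 6 = 835/32 ≈ 26.094)
(m - 1*209) - 223 = (835/32 - 1*209) - 223 = (835/32 - 209) - 223 = -5853/32 - 223 = -12989/32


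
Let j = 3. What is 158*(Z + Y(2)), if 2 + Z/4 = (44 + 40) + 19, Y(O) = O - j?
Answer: 63674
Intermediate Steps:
Y(O) = -3 + O (Y(O) = O - 1*3 = O - 3 = -3 + O)
Z = 404 (Z = -8 + 4*((44 + 40) + 19) = -8 + 4*(84 + 19) = -8 + 4*103 = -8 + 412 = 404)
158*(Z + Y(2)) = 158*(404 + (-3 + 2)) = 158*(404 - 1) = 158*403 = 63674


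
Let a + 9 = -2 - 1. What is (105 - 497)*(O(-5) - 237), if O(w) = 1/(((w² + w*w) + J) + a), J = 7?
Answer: 4180288/45 ≈ 92895.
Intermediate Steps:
a = -12 (a = -9 + (-2 - 1) = -9 - 3 = -12)
O(w) = 1/(-5 + 2*w²) (O(w) = 1/(((w² + w*w) + 7) - 12) = 1/(((w² + w²) + 7) - 12) = 1/((2*w² + 7) - 12) = 1/((7 + 2*w²) - 12) = 1/(-5 + 2*w²))
(105 - 497)*(O(-5) - 237) = (105 - 497)*(1/(-5 + 2*(-5)²) - 237) = -392*(1/(-5 + 2*25) - 237) = -392*(1/(-5 + 50) - 237) = -392*(1/45 - 237) = -392*(-10664/45) = 4180288/45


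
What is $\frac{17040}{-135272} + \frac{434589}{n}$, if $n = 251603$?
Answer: $\frac{6812551011}{4254355127} \approx 1.6013$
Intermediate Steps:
$\frac{17040}{-135272} + \frac{434589}{n} = \frac{17040}{-135272} + \frac{434589}{251603} = 17040 \left(- \frac{1}{135272}\right) + 434589 \cdot \frac{1}{251603} = - \frac{2130}{16909} + \frac{434589}{251603} = \frac{6812551011}{4254355127}$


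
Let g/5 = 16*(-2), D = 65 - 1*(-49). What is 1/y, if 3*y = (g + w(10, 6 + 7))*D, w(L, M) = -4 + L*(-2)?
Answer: -1/6992 ≈ -0.00014302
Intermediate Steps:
w(L, M) = -4 - 2*L
D = 114 (D = 65 + 49 = 114)
g = -160 (g = 5*(16*(-2)) = 5*(-32) = -160)
y = -6992 (y = ((-160 + (-4 - 2*10))*114)/3 = ((-160 + (-4 - 20))*114)/3 = ((-160 - 24)*114)/3 = (-184*114)/3 = (1/3)*(-20976) = -6992)
1/y = 1/(-6992) = -1/6992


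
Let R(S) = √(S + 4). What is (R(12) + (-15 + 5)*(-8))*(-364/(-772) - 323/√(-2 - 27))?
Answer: 7644/193 + 27132*I*√29/29 ≈ 39.606 + 5038.3*I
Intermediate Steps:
R(S) = √(4 + S)
(R(12) + (-15 + 5)*(-8))*(-364/(-772) - 323/√(-2 - 27)) = (√(4 + 12) + (-15 + 5)*(-8))*(-364/(-772) - 323/√(-2 - 27)) = (√16 - 10*(-8))*(-364*(-1/772) - 323*(-I*√29/29)) = (4 + 80)*(91/193 - 323*(-I*√29/29)) = 84*(91/193 - (-323)*I*√29/29) = 84*(91/193 + 323*I*√29/29) = 7644/193 + 27132*I*√29/29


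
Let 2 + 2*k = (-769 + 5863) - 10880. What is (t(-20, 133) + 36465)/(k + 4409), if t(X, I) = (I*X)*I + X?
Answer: -63467/303 ≈ -209.46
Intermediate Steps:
t(X, I) = X + X*I² (t(X, I) = X*I² + X = X + X*I²)
k = -2894 (k = -1 + ((-769 + 5863) - 10880)/2 = -1 + (5094 - 10880)/2 = -1 + (½)*(-5786) = -1 - 2893 = -2894)
(t(-20, 133) + 36465)/(k + 4409) = (-20*(1 + 133²) + 36465)/(-2894 + 4409) = (-20*(1 + 17689) + 36465)/1515 = (-20*17690 + 36465)*(1/1515) = (-353800 + 36465)*(1/1515) = -317335*1/1515 = -63467/303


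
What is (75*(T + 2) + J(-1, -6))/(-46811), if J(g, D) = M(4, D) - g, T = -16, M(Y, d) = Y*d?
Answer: 1073/46811 ≈ 0.022922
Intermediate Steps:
J(g, D) = -g + 4*D (J(g, D) = 4*D - g = -g + 4*D)
(75*(T + 2) + J(-1, -6))/(-46811) = (75*(-16 + 2) + (-1*(-1) + 4*(-6)))/(-46811) = (75*(-14) + (1 - 24))*(-1/46811) = (-1050 - 23)*(-1/46811) = -1073*(-1/46811) = 1073/46811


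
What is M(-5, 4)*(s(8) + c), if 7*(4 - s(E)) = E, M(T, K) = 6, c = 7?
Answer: 414/7 ≈ 59.143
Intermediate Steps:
s(E) = 4 - E/7
M(-5, 4)*(s(8) + c) = 6*((4 - ⅐*8) + 7) = 6*((4 - 8/7) + 7) = 6*(20/7 + 7) = 6*(69/7) = 414/7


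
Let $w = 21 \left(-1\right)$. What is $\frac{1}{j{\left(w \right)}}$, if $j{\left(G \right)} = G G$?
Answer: $\frac{1}{441} \approx 0.0022676$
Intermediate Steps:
$w = -21$
$j{\left(G \right)} = G^{2}$
$\frac{1}{j{\left(w \right)}} = \frac{1}{\left(-21\right)^{2}} = \frac{1}{441}$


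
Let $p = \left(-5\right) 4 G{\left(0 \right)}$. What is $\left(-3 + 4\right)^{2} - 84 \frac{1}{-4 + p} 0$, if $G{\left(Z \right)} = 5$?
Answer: $1$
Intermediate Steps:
$p = -100$ ($p = \left(-5\right) 4 \cdot 5 = \left(-20\right) 5 = -100$)
$\left(-3 + 4\right)^{2} - 84 \frac{1}{-4 + p} 0 = \left(-3 + 4\right)^{2} - 84 \frac{1}{-4 - 100} \cdot 0 = 1^{2} - 84 \frac{1}{-104} \cdot 0 = 1 - 84 \left(\left(- \frac{1}{104}\right) 0\right) = 1 - 0 = 1 + 0 = 1$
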